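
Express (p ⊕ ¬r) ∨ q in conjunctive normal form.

(p ∨ ¬r ∨ q) ∧ (¬p ∨ r ∨ q)

(p ⊕ ¬r) ∨ q
⇔ ((p ∨ ¬r) ∧ ¬(p ∧ ¬r)) ∨ q
⇔ ((p ∨ ¬r) ∧ (¬p ∨ ¬¬r)) ∨ q
⇔ ((p ∨ ¬r) ∧ (¬p ∨ r)) ∨ q
⇔ (p ∨ ¬r ∨ q) ∧ (¬p ∨ r ∨ q)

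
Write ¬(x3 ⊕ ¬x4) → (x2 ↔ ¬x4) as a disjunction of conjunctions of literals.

(x3 ∧ x4) ∨ (¬x3 ∧ ¬x4) ∨ (¬x2 ∧ x4) ∨ (¬x4 ∧ x2)

¬(x3 ⊕ ¬x4) → (x2 ↔ ¬x4)
≡ ¬¬(x3 ⊕ ¬x4) ∨ (x2 ↔ ¬x4)   — eliminate →
≡ ¬¬((x3 ∧ ¬¬x4) ∨ (¬x3 ∧ ¬x4)) ∨ (x2 ↔ ¬x4)   — expand ⊕
≡ ¬¬((x3 ∧ ¬¬x4) ∨ (¬x3 ∧ ¬x4)) ∨ ((x2 → ¬x4) ∧ (¬x4 → x2))   — eliminate ↔
≡ ¬¬((x3 ∧ ¬¬x4) ∨ (¬x3 ∧ ¬x4)) ∨ ((¬x2 ∨ ¬x4) ∧ (¬x4 → x2))   — eliminate →
≡ ¬¬((x3 ∧ ¬¬x4) ∨ (¬x3 ∧ ¬x4)) ∨ ((¬x2 ∨ ¬x4) ∧ (¬¬x4 ∨ x2))   — eliminate →
≡ (x3 ∧ ¬¬x4) ∨ (¬x3 ∧ ¬x4) ∨ ((¬x2 ∨ ¬x4) ∧ (¬¬x4 ∨ x2))   — double negation
≡ (x3 ∧ x4) ∨ (¬x3 ∧ ¬x4) ∨ ((¬x2 ∨ ¬x4) ∧ (¬¬x4 ∨ x2))   — double negation
≡ (x3 ∧ x4) ∨ (¬x3 ∧ ¬x4) ∨ ((¬x2 ∨ ¬x4) ∧ (x4 ∨ x2))   — double negation
≡ (x3 ∧ x4) ∨ (¬x3 ∧ ¬x4) ∨ (¬x2 ∧ x4) ∨ (¬x2 ∧ x2) ∨ (¬x4 ∧ x4) ∨ (¬x4 ∧ x2)   — distribute ∧ over ∨
≡ (x3 ∧ x4) ∨ (¬x3 ∧ ¬x4) ∨ (¬x2 ∧ x4) ∨ (¬x4 ∧ x2)   — simplify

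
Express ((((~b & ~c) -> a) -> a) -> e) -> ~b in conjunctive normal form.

(~b | a) & (~e | ~b)

((((~b & ~c) -> a) -> a) -> e) -> ~b
⇔ ~((((~b & ~c) -> a) -> a) -> e) | ~b   [eliminate ->]
⇔ ~(~(((~b & ~c) -> a) -> a) | e) | ~b   [eliminate ->]
⇔ ~(~(~((~b & ~c) -> a) | a) | e) | ~b   [eliminate ->]
⇔ ~(~(~(~(~b & ~c) | a) | a) | e) | ~b   [eliminate ->]
⇔ (~~(~(~(~b & ~c) | a) | a) & ~e) | ~b   [De Morgan]
⇔ ((~(~(~b & ~c) | a) | a) & ~e) | ~b   [double negation]
⇔ (((~~(~b & ~c) & ~a) | a) & ~e) | ~b   [De Morgan]
⇔ (((~b & ~c & ~a) | a) & ~e) | ~b   [double negation]
⇔ (~b | a | ~b) & (~c | a | ~b) & (~a | a | ~b) & (~e | ~b)   [distribute | over &]
⇔ (~b | a) & (~e | ~b)   [simplify]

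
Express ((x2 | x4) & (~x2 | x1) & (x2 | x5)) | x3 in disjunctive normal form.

(x2 & x1) | (x4 & ~x2 & x5) | (x4 & x1 & x5) | x3

((x2 | x4) & (~x2 | x1) & (x2 | x5)) | x3
= (x2 & ~x2 & x2) | (x2 & ~x2 & x5) | (x2 & x1 & x2) | (x2 & x1 & x5) | (x4 & ~x2 & x2) | (x4 & ~x2 & x5) | (x4 & x1 & x2) | (x4 & x1 & x5) | x3
= (x2 & x1) | (x4 & ~x2 & x5) | (x4 & x1 & x5) | x3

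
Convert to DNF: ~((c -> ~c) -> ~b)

~c & b

~((c -> ~c) -> ~b)
⇔ ~(~(c -> ~c) | ~b)   (eliminate ->)
⇔ ~(~(~c | ~c) | ~b)   (eliminate ->)
⇔ ~~(~c | ~c) & ~~b   (De Morgan)
⇔ (~c | ~c) & ~~b   (double negation)
⇔ (~c | ~c) & b   (double negation)
⇔ (~c & b) | (~c & b)   (distribute & over |)
⇔ ~c & b   (simplify)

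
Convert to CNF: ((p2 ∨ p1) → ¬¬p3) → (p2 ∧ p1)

((p2 ∨ p1) → ¬¬p3) → (p2 ∧ p1)
= ¬((p2 ∨ p1) → ¬¬p3) ∨ (p2 ∧ p1)   [eliminate →]
= ¬(¬(p2 ∨ p1) ∨ ¬¬p3) ∨ (p2 ∧ p1)   [eliminate →]
= (¬¬(p2 ∨ p1) ∧ ¬¬¬p3) ∨ (p2 ∧ p1)   [De Morgan]
= ((p2 ∨ p1) ∧ ¬¬¬p3) ∨ (p2 ∧ p1)   [double negation]
= ((p2 ∨ p1) ∧ ¬p3) ∨ (p2 ∧ p1)   [double negation]
= (p2 ∨ p1 ∨ p2) ∧ (p2 ∨ p1 ∨ p1) ∧ (¬p3 ∨ p2) ∧ (¬p3 ∨ p1)   [distribute ∨ over ∧]
= (p2 ∨ p1) ∧ (¬p3 ∨ p2) ∧ (¬p3 ∨ p1)   [simplify]

(p2 ∨ p1) ∧ (¬p3 ∨ p2) ∧ (¬p3 ∨ p1)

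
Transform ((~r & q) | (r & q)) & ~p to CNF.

q & ~p

((~r & q) | (r & q)) & ~p
≡ (~r | r) & (~r | q) & (q | r) & (q | q) & ~p
≡ q & ~p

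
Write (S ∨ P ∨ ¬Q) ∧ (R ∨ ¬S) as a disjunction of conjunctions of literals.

(S ∧ R) ∨ (P ∧ R) ∨ (P ∧ ¬S) ∨ (¬Q ∧ R) ∨ (¬Q ∧ ¬S)

(S ∨ P ∨ ¬Q) ∧ (R ∨ ¬S)
≡ (S ∧ R) ∨ (S ∧ ¬S) ∨ (P ∧ R) ∨ (P ∧ ¬S) ∨ (¬Q ∧ R) ∨ (¬Q ∧ ¬S)   [distribute ∧ over ∨]
≡ (S ∧ R) ∨ (P ∧ R) ∨ (P ∧ ¬S) ∨ (¬Q ∧ R) ∨ (¬Q ∧ ¬S)   [simplify]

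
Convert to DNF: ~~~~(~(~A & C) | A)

A | ~C

~~~~(~(~A & C) | A)
≡ ~~(~(~A & C) | A)   [double negation]
≡ ~(~A & C) | A   [double negation]
≡ ~~A | ~C | A   [De Morgan]
≡ A | ~C | A   [double negation]
≡ A | ~C   [simplify]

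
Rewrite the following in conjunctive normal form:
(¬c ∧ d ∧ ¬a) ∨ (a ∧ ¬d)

(¬c ∧ d ∧ ¬a) ∨ (a ∧ ¬d)
≡ (¬c ∨ a) ∧ (¬c ∨ ¬d) ∧ (d ∨ a) ∧ (d ∨ ¬d) ∧ (¬a ∨ a) ∧ (¬a ∨ ¬d)   — distribute ∨ over ∧
≡ (¬c ∨ a) ∧ (¬c ∨ ¬d) ∧ (d ∨ a) ∧ (¬a ∨ ¬d)   — simplify

(¬c ∨ a) ∧ (¬c ∨ ¬d) ∧ (d ∨ a) ∧ (¬a ∨ ¬d)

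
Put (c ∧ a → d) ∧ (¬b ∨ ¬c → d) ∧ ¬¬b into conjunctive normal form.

(c ∧ a → d) ∧ (¬b ∨ ¬c → d) ∧ ¬¬b
≡ (¬(c ∧ a) ∨ d) ∧ (¬b ∨ ¬c → d) ∧ ¬¬b   [eliminate →]
≡ (¬(c ∧ a) ∨ d) ∧ (¬(¬b ∨ ¬c) ∨ d) ∧ ¬¬b   [eliminate →]
≡ (¬c ∨ ¬a ∨ d) ∧ (¬(¬b ∨ ¬c) ∨ d) ∧ ¬¬b   [De Morgan]
≡ (¬c ∨ ¬a ∨ d) ∧ (¬¬b ∧ ¬¬c ∨ d) ∧ ¬¬b   [De Morgan]
≡ (¬c ∨ ¬a ∨ d) ∧ (b ∧ ¬¬c ∨ d) ∧ ¬¬b   [double negation]
≡ (¬c ∨ ¬a ∨ d) ∧ (b ∧ c ∨ d) ∧ ¬¬b   [double negation]
≡ (¬c ∨ ¬a ∨ d) ∧ (b ∧ c ∨ d) ∧ b   [double negation]
≡ (¬c ∨ ¬a ∨ d) ∧ (b ∨ d) ∧ (c ∨ d) ∧ b   [distribute ∨ over ∧]
≡ (¬c ∨ ¬a ∨ d) ∧ (c ∨ d) ∧ b   [simplify]

(¬c ∨ ¬a ∨ d) ∧ (c ∨ d) ∧ b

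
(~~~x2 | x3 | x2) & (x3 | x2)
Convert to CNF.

(~~~x2 | x3 | x2) & (x3 | x2)
≡ (~x2 | x3 | x2) & (x3 | x2)   [double negation]
≡ x3 | x2   [simplify]

x3 | x2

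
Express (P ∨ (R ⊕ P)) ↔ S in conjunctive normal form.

(¬P ∨ S) ∧ (¬R ∨ P ∨ S) ∧ (¬S ∨ P ∨ R)

(P ∨ (R ⊕ P)) ↔ S
≡ ((P ∨ (R ⊕ P)) → S) ∧ (S → (P ∨ (R ⊕ P)))   — eliminate ↔
≡ (¬(P ∨ (R ⊕ P)) ∨ S) ∧ (S → (P ∨ (R ⊕ P)))   — eliminate →
≡ (¬(P ∨ ((R ∨ P) ∧ ¬(R ∧ P))) ∨ S) ∧ (S → (P ∨ (R ⊕ P)))   — expand ⊕
≡ (¬(P ∨ ((R ∨ P) ∧ ¬(R ∧ P))) ∨ S) ∧ (¬S ∨ P ∨ (R ⊕ P))   — eliminate →
≡ (¬(P ∨ ((R ∨ P) ∧ ¬(R ∧ P))) ∨ S) ∧ (¬S ∨ P ∨ ((R ∨ P) ∧ ¬(R ∧ P)))   — expand ⊕
≡ ((¬P ∧ ¬((R ∨ P) ∧ ¬(R ∧ P))) ∨ S) ∧ (¬S ∨ P ∨ ((R ∨ P) ∧ ¬(R ∧ P)))   — De Morgan
≡ ((¬P ∧ (¬(R ∨ P) ∨ ¬¬(R ∧ P))) ∨ S) ∧ (¬S ∨ P ∨ ((R ∨ P) ∧ ¬(R ∧ P)))   — De Morgan
≡ ((¬P ∧ ((¬R ∧ ¬P) ∨ ¬¬(R ∧ P))) ∨ S) ∧ (¬S ∨ P ∨ ((R ∨ P) ∧ ¬(R ∧ P)))   — De Morgan
≡ ((¬P ∧ ((¬R ∧ ¬P) ∨ (R ∧ P))) ∨ S) ∧ (¬S ∨ P ∨ ((R ∨ P) ∧ ¬(R ∧ P)))   — double negation
≡ ((¬P ∧ ((¬R ∧ ¬P) ∨ (R ∧ P))) ∨ S) ∧ (¬S ∨ P ∨ ((R ∨ P) ∧ (¬R ∨ ¬P)))   — De Morgan
≡ (¬P ∨ S) ∧ (¬R ∨ R ∨ S) ∧ (¬R ∨ P ∨ S) ∧ (¬P ∨ R ∨ S) ∧ (¬P ∨ P ∨ S) ∧ (¬S ∨ P ∨ R ∨ P) ∧ (¬S ∨ P ∨ ¬R ∨ ¬P)   — distribute ∨ over ∧
≡ (¬P ∨ S) ∧ (¬R ∨ P ∨ S) ∧ (¬S ∨ P ∨ R)   — simplify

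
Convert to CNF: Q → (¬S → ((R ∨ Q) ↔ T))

Q → (¬S → ((R ∨ Q) ↔ T))
⇔ ¬Q ∨ (¬S → ((R ∨ Q) ↔ T))   [eliminate →]
⇔ ¬Q ∨ ¬¬S ∨ ((R ∨ Q) ↔ T)   [eliminate →]
⇔ ¬Q ∨ ¬¬S ∨ (((R ∨ Q) → T) ∧ (T → (R ∨ Q)))   [eliminate ↔]
⇔ ¬Q ∨ ¬¬S ∨ ((¬(R ∨ Q) ∨ T) ∧ (T → (R ∨ Q)))   [eliminate →]
⇔ ¬Q ∨ ¬¬S ∨ ((¬(R ∨ Q) ∨ T) ∧ (¬T ∨ R ∨ Q))   [eliminate →]
⇔ ¬Q ∨ S ∨ ((¬(R ∨ Q) ∨ T) ∧ (¬T ∨ R ∨ Q))   [double negation]
⇔ ¬Q ∨ S ∨ (((¬R ∧ ¬Q) ∨ T) ∧ (¬T ∨ R ∨ Q))   [De Morgan]
⇔ (¬Q ∨ S ∨ ¬R ∨ T) ∧ (¬Q ∨ S ∨ ¬Q ∨ T) ∧ (¬Q ∨ S ∨ ¬T ∨ R ∨ Q)   [distribute ∨ over ∧]
⇔ ¬Q ∨ S ∨ T   [simplify]

¬Q ∨ S ∨ T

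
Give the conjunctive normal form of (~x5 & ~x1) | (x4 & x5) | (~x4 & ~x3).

(~x5 | x4 | ~x3) & (~x1 | x4 | ~x3) & (~x1 | x5 | ~x4) & (~x1 | x5 | ~x3)

(~x5 & ~x1) | (x4 & x5) | (~x4 & ~x3)
⇔ (~x5 | x4 | ~x4) & (~x5 | x4 | ~x3) & (~x5 | x5 | ~x4) & (~x5 | x5 | ~x3) & (~x1 | x4 | ~x4) & (~x1 | x4 | ~x3) & (~x1 | x5 | ~x4) & (~x1 | x5 | ~x3)   — distribute | over &
⇔ (~x5 | x4 | ~x3) & (~x1 | x4 | ~x3) & (~x1 | x5 | ~x4) & (~x1 | x5 | ~x3)   — simplify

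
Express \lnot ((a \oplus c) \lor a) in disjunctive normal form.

\lnot a \land \lnot c

\lnot ((a \oplus c) \lor a)
≡ \lnot ((a \land \lnot c) \lor (\lnot a \land c) \lor a)   [expand \oplus]
≡ \lnot (a \land \lnot c) \land \lnot (\lnot a \land c) \land \lnot a   [De Morgan]
≡ (\lnot a \lor \lnot \lnot c) \land \lnot (\lnot a \land c) \land \lnot a   [De Morgan]
≡ (\lnot a \lor c) \land \lnot (\lnot a \land c) \land \lnot a   [double negation]
≡ (\lnot a \lor c) \land (\lnot \lnot a \lor \lnot c) \land \lnot a   [De Morgan]
≡ (\lnot a \lor c) \land (a \lor \lnot c) \land \lnot a   [double negation]
≡ (\lnot a \land a \land \lnot a) \lor (\lnot a \land \lnot c \land \lnot a) \lor (c \land a \land \lnot a) \lor (c \land \lnot c \land \lnot a)   [distribute \land over \lor]
≡ \lnot a \land \lnot c   [simplify]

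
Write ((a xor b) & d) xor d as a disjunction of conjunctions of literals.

(~a & ~b & d) | (b & a & d)

((a xor b) & d) xor d
⇔ ((a xor b) & d & ~d) | (~((a xor b) & d) & d)   — expand xor
⇔ (((a & ~b) | (~a & b)) & d & ~d) | (~((a xor b) & d) & d)   — expand xor
⇔ (((a & ~b) | (~a & b)) & d & ~d) | (~(((a & ~b) | (~a & b)) & d) & d)   — expand xor
⇔ (((a & ~b) | (~a & b)) & d & ~d) | ((~((a & ~b) | (~a & b)) | ~d) & d)   — De Morgan
⇔ (((a & ~b) | (~a & b)) & d & ~d) | (((~(a & ~b) & ~(~a & b)) | ~d) & d)   — De Morgan
⇔ (((a & ~b) | (~a & b)) & d & ~d) | ((((~a | ~~b) & ~(~a & b)) | ~d) & d)   — De Morgan
⇔ (((a & ~b) | (~a & b)) & d & ~d) | ((((~a | b) & ~(~a & b)) | ~d) & d)   — double negation
⇔ (((a & ~b) | (~a & b)) & d & ~d) | ((((~a | b) & (~~a | ~b)) | ~d) & d)   — De Morgan
⇔ (((a & ~b) | (~a & b)) & d & ~d) | ((((~a | b) & (a | ~b)) | ~d) & d)   — double negation
⇔ (a & ~b & d & ~d) | (~a & b & d & ~d) | (~a & a & d) | (~a & ~b & d) | (b & a & d) | (b & ~b & d) | (~d & d)   — distribute & over |
⇔ (~a & ~b & d) | (b & a & d)   — simplify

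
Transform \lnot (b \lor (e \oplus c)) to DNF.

\lnot (b \lor (e \oplus c))
≡ \lnot (b \lor (e \land \lnot c) \lor (\lnot e \land c))   (expand \oplus)
≡ \lnot b \land \lnot (e \land \lnot c) \land \lnot (\lnot e \land c)   (De Morgan)
≡ \lnot b \land (\lnot e \lor \lnot \lnot c) \land \lnot (\lnot e \land c)   (De Morgan)
≡ \lnot b \land (\lnot e \lor c) \land \lnot (\lnot e \land c)   (double negation)
≡ \lnot b \land (\lnot e \lor c) \land (\lnot \lnot e \lor \lnot c)   (De Morgan)
≡ \lnot b \land (\lnot e \lor c) \land (e \lor \lnot c)   (double negation)
≡ (\lnot b \land \lnot e \land e) \lor (\lnot b \land \lnot e \land \lnot c) \lor (\lnot b \land c \land e) \lor (\lnot b \land c \land \lnot c)   (distribute \land over \lor)
≡ (\lnot b \land \lnot e \land \lnot c) \lor (\lnot b \land c \land e)   (simplify)

(\lnot b \land \lnot e \land \lnot c) \lor (\lnot b \land c \land e)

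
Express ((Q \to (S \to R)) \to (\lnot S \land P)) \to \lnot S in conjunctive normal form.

((Q \to (S \to R)) \to (\lnot S \land P)) \to \lnot S
≡ \lnot ((Q \to (S \to R)) \to (\lnot S \land P)) \lor \lnot S
≡ \lnot (\lnot (Q \to (S \to R)) \lor (\lnot S \land P)) \lor \lnot S
≡ \lnot (\lnot (\lnot Q \lor (S \to R)) \lor (\lnot S \land P)) \lor \lnot S
≡ \lnot (\lnot (\lnot Q \lor \lnot S \lor R) \lor (\lnot S \land P)) \lor \lnot S
≡ (\lnot \lnot (\lnot Q \lor \lnot S \lor R) \land \lnot (\lnot S \land P)) \lor \lnot S
≡ ((\lnot Q \lor \lnot S \lor R) \land \lnot (\lnot S \land P)) \lor \lnot S
≡ ((\lnot Q \lor \lnot S \lor R) \land (\lnot \lnot S \lor \lnot P)) \lor \lnot S
≡ ((\lnot Q \lor \lnot S \lor R) \land (S \lor \lnot P)) \lor \lnot S
≡ (\lnot Q \lor \lnot S \lor R \lor \lnot S) \land (S \lor \lnot P \lor \lnot S)
≡ \lnot Q \lor \lnot S \lor R

\lnot Q \lor \lnot S \lor R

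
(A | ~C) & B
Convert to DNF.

(A | ~C) & B
≡ (A & B) | (~C & B)   [distribute & over |]

(A & B) | (~C & B)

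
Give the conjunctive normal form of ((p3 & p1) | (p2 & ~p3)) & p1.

((p3 & p1) | (p2 & ~p3)) & p1
≡ (p3 | p2) & (p3 | ~p3) & (p1 | p2) & (p1 | ~p3) & p1   — distribute | over &
≡ (p3 | p2) & p1   — simplify

(p3 | p2) & p1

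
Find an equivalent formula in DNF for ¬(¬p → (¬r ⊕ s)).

(¬p ∧ r ∧ ¬s) ∨ (¬p ∧ s ∧ ¬r)

¬(¬p → (¬r ⊕ s))
≡ ¬(¬¬p ∨ (¬r ⊕ s))
≡ ¬(¬¬p ∨ (¬r ∧ ¬s) ∨ (¬¬r ∧ s))
≡ ¬¬¬p ∧ ¬(¬r ∧ ¬s) ∧ ¬(¬¬r ∧ s)
≡ ¬p ∧ ¬(¬r ∧ ¬s) ∧ ¬(¬¬r ∧ s)
≡ ¬p ∧ (¬¬r ∨ ¬¬s) ∧ ¬(¬¬r ∧ s)
≡ ¬p ∧ (r ∨ ¬¬s) ∧ ¬(¬¬r ∧ s)
≡ ¬p ∧ (r ∨ s) ∧ ¬(¬¬r ∧ s)
≡ ¬p ∧ (r ∨ s) ∧ (¬¬¬r ∨ ¬s)
≡ ¬p ∧ (r ∨ s) ∧ (¬r ∨ ¬s)
≡ (¬p ∧ r ∧ ¬r) ∨ (¬p ∧ r ∧ ¬s) ∨ (¬p ∧ s ∧ ¬r) ∨ (¬p ∧ s ∧ ¬s)
≡ (¬p ∧ r ∧ ¬s) ∨ (¬p ∧ s ∧ ¬r)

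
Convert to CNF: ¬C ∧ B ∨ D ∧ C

¬C ∧ B ∨ D ∧ C
⇔ (¬C ∨ D) ∧ (¬C ∨ C) ∧ (B ∨ D) ∧ (B ∨ C)   [distribute ∨ over ∧]
⇔ (¬C ∨ D) ∧ (B ∨ D) ∧ (B ∨ C)   [simplify]

(¬C ∨ D) ∧ (B ∨ D) ∧ (B ∨ C)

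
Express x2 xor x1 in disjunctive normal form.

x2 xor x1
≡ (x2 & ~x1) | (~x2 & x1)   [expand xor]

(x2 & ~x1) | (~x2 & x1)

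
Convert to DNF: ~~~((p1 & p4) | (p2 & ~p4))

~~~((p1 & p4) | (p2 & ~p4))
= ~((p1 & p4) | (p2 & ~p4))   [double negation]
= ~(p1 & p4) & ~(p2 & ~p4)   [De Morgan]
= (~p1 | ~p4) & ~(p2 & ~p4)   [De Morgan]
= (~p1 | ~p4) & (~p2 | ~~p4)   [De Morgan]
= (~p1 | ~p4) & (~p2 | p4)   [double negation]
= (~p1 & ~p2) | (~p1 & p4) | (~p4 & ~p2) | (~p4 & p4)   [distribute & over |]
= (~p1 & ~p2) | (~p1 & p4) | (~p4 & ~p2)   [simplify]

(~p1 & ~p2) | (~p1 & p4) | (~p4 & ~p2)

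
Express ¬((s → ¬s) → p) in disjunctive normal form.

¬s ∧ ¬p

¬((s → ¬s) → p)
≡ ¬(¬(s → ¬s) ∨ p)   [eliminate →]
≡ ¬(¬(¬s ∨ ¬s) ∨ p)   [eliminate →]
≡ ¬¬(¬s ∨ ¬s) ∧ ¬p   [De Morgan]
≡ (¬s ∨ ¬s) ∧ ¬p   [double negation]
≡ (¬s ∧ ¬p) ∨ (¬s ∧ ¬p)   [distribute ∧ over ∨]
≡ ¬s ∧ ¬p   [simplify]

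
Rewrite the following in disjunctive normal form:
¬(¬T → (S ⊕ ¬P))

(¬T ∧ ¬S ∧ P) ∨ (¬T ∧ ¬P ∧ S)

¬(¬T → (S ⊕ ¬P))
≡ ¬(¬¬T ∨ (S ⊕ ¬P))   — eliminate →
≡ ¬(¬¬T ∨ (S ∧ ¬¬P) ∨ (¬S ∧ ¬P))   — expand ⊕
≡ ¬¬¬T ∧ ¬(S ∧ ¬¬P) ∧ ¬(¬S ∧ ¬P)   — De Morgan
≡ ¬T ∧ ¬(S ∧ ¬¬P) ∧ ¬(¬S ∧ ¬P)   — double negation
≡ ¬T ∧ (¬S ∨ ¬¬¬P) ∧ ¬(¬S ∧ ¬P)   — De Morgan
≡ ¬T ∧ (¬S ∨ ¬P) ∧ ¬(¬S ∧ ¬P)   — double negation
≡ ¬T ∧ (¬S ∨ ¬P) ∧ (¬¬S ∨ ¬¬P)   — De Morgan
≡ ¬T ∧ (¬S ∨ ¬P) ∧ (S ∨ ¬¬P)   — double negation
≡ ¬T ∧ (¬S ∨ ¬P) ∧ (S ∨ P)   — double negation
≡ (¬T ∧ ¬S ∧ S) ∨ (¬T ∧ ¬S ∧ P) ∨ (¬T ∧ ¬P ∧ S) ∨ (¬T ∧ ¬P ∧ P)   — distribute ∧ over ∨
≡ (¬T ∧ ¬S ∧ P) ∨ (¬T ∧ ¬P ∧ S)   — simplify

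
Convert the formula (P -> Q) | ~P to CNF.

(P -> Q) | ~P
≡ ~P | Q | ~P
≡ ~P | Q

~P | Q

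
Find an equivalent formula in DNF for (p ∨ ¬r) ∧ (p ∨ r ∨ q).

(p ∨ ¬r) ∧ (p ∨ r ∨ q)
⇔ (p ∧ p) ∨ (p ∧ r) ∨ (p ∧ q) ∨ (¬r ∧ p) ∨ (¬r ∧ r) ∨ (¬r ∧ q)   (distribute ∧ over ∨)
⇔ p ∨ (¬r ∧ q)   (simplify)

p ∨ (¬r ∧ q)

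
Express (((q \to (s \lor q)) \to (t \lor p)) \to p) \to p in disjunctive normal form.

(((q \to (s \lor q)) \to (t \lor p)) \to p) \to p
⇔ \lnot (((q \to (s \lor q)) \to (t \lor p)) \to p) \lor p   — eliminate \to
⇔ \lnot (\lnot ((q \to (s \lor q)) \to (t \lor p)) \lor p) \lor p   — eliminate \to
⇔ \lnot (\lnot (\lnot (q \to (s \lor q)) \lor t \lor p) \lor p) \lor p   — eliminate \to
⇔ \lnot (\lnot (\lnot (\lnot q \lor s \lor q) \lor t \lor p) \lor p) \lor p   — eliminate \to
⇔ (\lnot \lnot (\lnot (\lnot q \lor s \lor q) \lor t \lor p) \land \lnot p) \lor p   — De Morgan
⇔ ((\lnot (\lnot q \lor s \lor q) \lor t \lor p) \land \lnot p) \lor p   — double negation
⇔ (((\lnot \lnot q \land \lnot s \land \lnot q) \lor t \lor p) \land \lnot p) \lor p   — De Morgan
⇔ (((q \land \lnot s \land \lnot q) \lor t \lor p) \land \lnot p) \lor p   — double negation
⇔ (q \land \lnot s \land \lnot q \land \lnot p) \lor (t \land \lnot p) \lor (p \land \lnot p) \lor p   — distribute \land over \lor
⇔ (t \land \lnot p) \lor p   — simplify

(t \land \lnot p) \lor p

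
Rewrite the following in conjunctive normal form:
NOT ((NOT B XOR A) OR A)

(B OR A) AND NOT A

NOT ((NOT B XOR A) OR A)
≡ NOT (((NOT B OR A) AND NOT (NOT B AND A)) OR A)
≡ NOT ((NOT B OR A) AND NOT (NOT B AND A)) AND NOT A
≡ (NOT (NOT B OR A) OR NOT NOT (NOT B AND A)) AND NOT A
≡ ((NOT NOT B AND NOT A) OR NOT NOT (NOT B AND A)) AND NOT A
≡ ((B AND NOT A) OR NOT NOT (NOT B AND A)) AND NOT A
≡ ((B AND NOT A) OR (NOT B AND A)) AND NOT A
≡ (B OR NOT B) AND (B OR A) AND (NOT A OR NOT B) AND (NOT A OR A) AND NOT A
≡ (B OR A) AND NOT A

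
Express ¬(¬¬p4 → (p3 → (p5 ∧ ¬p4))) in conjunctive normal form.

¬(¬¬p4 → (p3 → (p5 ∧ ¬p4)))
≡ ¬(¬¬¬p4 ∨ (p3 → (p5 ∧ ¬p4)))   [eliminate →]
≡ ¬(¬¬¬p4 ∨ ¬p3 ∨ (p5 ∧ ¬p4))   [eliminate →]
≡ ¬¬¬¬p4 ∧ ¬¬p3 ∧ ¬(p5 ∧ ¬p4)   [De Morgan]
≡ ¬¬p4 ∧ ¬¬p3 ∧ ¬(p5 ∧ ¬p4)   [double negation]
≡ p4 ∧ ¬¬p3 ∧ ¬(p5 ∧ ¬p4)   [double negation]
≡ p4 ∧ p3 ∧ ¬(p5 ∧ ¬p4)   [double negation]
≡ p4 ∧ p3 ∧ (¬p5 ∨ ¬¬p4)   [De Morgan]
≡ p4 ∧ p3 ∧ (¬p5 ∨ p4)   [double negation]
≡ p4 ∧ p3   [simplify]

p4 ∧ p3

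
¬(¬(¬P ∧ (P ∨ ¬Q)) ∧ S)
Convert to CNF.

(¬P ∨ ¬S) ∧ (P ∨ ¬Q ∨ ¬S)

¬(¬(¬P ∧ (P ∨ ¬Q)) ∧ S)
≡ ¬¬(¬P ∧ (P ∨ ¬Q)) ∨ ¬S   [De Morgan]
≡ (¬P ∧ (P ∨ ¬Q)) ∨ ¬S   [double negation]
≡ (¬P ∨ ¬S) ∧ (P ∨ ¬Q ∨ ¬S)   [distribute ∨ over ∧]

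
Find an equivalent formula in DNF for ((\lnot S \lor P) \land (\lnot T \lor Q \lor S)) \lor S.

(\lnot S \land \lnot T) \lor (\lnot S \land Q) \lor (P \land \lnot T) \lor (P \land Q) \lor S

((\lnot S \lor P) \land (\lnot T \lor Q \lor S)) \lor S
≡ (\lnot S \land \lnot T) \lor (\lnot S \land Q) \lor (\lnot S \land S) \lor (P \land \lnot T) \lor (P \land Q) \lor (P \land S) \lor S
≡ (\lnot S \land \lnot T) \lor (\lnot S \land Q) \lor (P \land \lnot T) \lor (P \land Q) \lor S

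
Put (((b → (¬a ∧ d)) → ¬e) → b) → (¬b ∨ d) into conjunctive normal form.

(((b → (¬a ∧ d)) → ¬e) → b) → (¬b ∨ d)
≡ ¬(((b → (¬a ∧ d)) → ¬e) → b) ∨ ¬b ∨ d   (eliminate →)
≡ ¬(¬((b → (¬a ∧ d)) → ¬e) ∨ b) ∨ ¬b ∨ d   (eliminate →)
≡ ¬(¬(¬(b → (¬a ∧ d)) ∨ ¬e) ∨ b) ∨ ¬b ∨ d   (eliminate →)
≡ ¬(¬(¬(¬b ∨ (¬a ∧ d)) ∨ ¬e) ∨ b) ∨ ¬b ∨ d   (eliminate →)
≡ (¬¬(¬(¬b ∨ (¬a ∧ d)) ∨ ¬e) ∧ ¬b) ∨ ¬b ∨ d   (De Morgan)
≡ ((¬(¬b ∨ (¬a ∧ d)) ∨ ¬e) ∧ ¬b) ∨ ¬b ∨ d   (double negation)
≡ (((¬¬b ∧ ¬(¬a ∧ d)) ∨ ¬e) ∧ ¬b) ∨ ¬b ∨ d   (De Morgan)
≡ (((b ∧ ¬(¬a ∧ d)) ∨ ¬e) ∧ ¬b) ∨ ¬b ∨ d   (double negation)
≡ (((b ∧ (¬¬a ∨ ¬d)) ∨ ¬e) ∧ ¬b) ∨ ¬b ∨ d   (De Morgan)
≡ (((b ∧ (a ∨ ¬d)) ∨ ¬e) ∧ ¬b) ∨ ¬b ∨ d   (double negation)
≡ (b ∨ ¬e ∨ ¬b ∨ d) ∧ (a ∨ ¬d ∨ ¬e ∨ ¬b ∨ d) ∧ (¬b ∨ ¬b ∨ d)   (distribute ∨ over ∧)
≡ ¬b ∨ d   (simplify)

¬b ∨ d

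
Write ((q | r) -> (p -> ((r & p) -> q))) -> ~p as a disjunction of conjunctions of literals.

((q | r) -> (p -> ((r & p) -> q))) -> ~p
≡ ~((q | r) -> (p -> ((r & p) -> q))) | ~p   — eliminate ->
≡ ~(~(q | r) | (p -> ((r & p) -> q))) | ~p   — eliminate ->
≡ ~(~(q | r) | ~p | ((r & p) -> q)) | ~p   — eliminate ->
≡ ~(~(q | r) | ~p | ~(r & p) | q) | ~p   — eliminate ->
≡ (~~(q | r) & ~~p & ~~(r & p) & ~q) | ~p   — De Morgan
≡ ((q | r) & ~~p & ~~(r & p) & ~q) | ~p   — double negation
≡ ((q | r) & p & ~~(r & p) & ~q) | ~p   — double negation
≡ ((q | r) & p & r & p & ~q) | ~p   — double negation
≡ (q & p & r & p & ~q) | (r & p & r & p & ~q) | ~p   — distribute & over |
≡ (r & p & ~q) | ~p   — simplify

(r & p & ~q) | ~p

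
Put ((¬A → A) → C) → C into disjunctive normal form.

(A ∧ ¬C) ∨ C

((¬A → A) → C) → C
= ¬((¬A → A) → C) ∨ C   [eliminate →]
= ¬(¬(¬A → A) ∨ C) ∨ C   [eliminate →]
= ¬(¬(¬¬A ∨ A) ∨ C) ∨ C   [eliminate →]
= (¬¬(¬¬A ∨ A) ∧ ¬C) ∨ C   [De Morgan]
= ((¬¬A ∨ A) ∧ ¬C) ∨ C   [double negation]
= ((A ∨ A) ∧ ¬C) ∨ C   [double negation]
= (A ∧ ¬C) ∨ (A ∧ ¬C) ∨ C   [distribute ∧ over ∨]
= (A ∧ ¬C) ∨ C   [simplify]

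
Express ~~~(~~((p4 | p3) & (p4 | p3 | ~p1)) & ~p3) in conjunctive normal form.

~p4 | p3

~~~(~~((p4 | p3) & (p4 | p3 | ~p1)) & ~p3)
≡ ~(~~((p4 | p3) & (p4 | p3 | ~p1)) & ~p3)   [double negation]
≡ ~~~((p4 | p3) & (p4 | p3 | ~p1)) | ~~p3   [De Morgan]
≡ ~((p4 | p3) & (p4 | p3 | ~p1)) | ~~p3   [double negation]
≡ ~(p4 | p3) | ~(p4 | p3 | ~p1) | ~~p3   [De Morgan]
≡ (~p4 & ~p3) | ~(p4 | p3 | ~p1) | ~~p3   [De Morgan]
≡ (~p4 & ~p3) | (~p4 & ~p3 & ~~p1) | ~~p3   [De Morgan]
≡ (~p4 & ~p3) | (~p4 & ~p3 & p1) | ~~p3   [double negation]
≡ (~p4 & ~p3) | (~p4 & ~p3 & p1) | p3   [double negation]
≡ (~p4 | ~p4 | p3) & (~p4 | ~p3 | p3) & (~p4 | p1 | p3) & (~p3 | ~p4 | p3) & (~p3 | ~p3 | p3) & (~p3 | p1 | p3)   [distribute | over &]
≡ ~p4 | p3   [simplify]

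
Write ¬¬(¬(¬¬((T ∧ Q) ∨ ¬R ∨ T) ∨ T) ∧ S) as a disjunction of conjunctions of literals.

¬¬(¬(¬¬((T ∧ Q) ∨ ¬R ∨ T) ∨ T) ∧ S)
⇔ ¬(¬¬((T ∧ Q) ∨ ¬R ∨ T) ∨ T) ∧ S
⇔ ¬¬¬((T ∧ Q) ∨ ¬R ∨ T) ∧ ¬T ∧ S
⇔ ¬((T ∧ Q) ∨ ¬R ∨ T) ∧ ¬T ∧ S
⇔ ¬(T ∧ Q) ∧ ¬¬R ∧ ¬T ∧ ¬T ∧ S
⇔ (¬T ∨ ¬Q) ∧ ¬¬R ∧ ¬T ∧ ¬T ∧ S
⇔ (¬T ∨ ¬Q) ∧ R ∧ ¬T ∧ ¬T ∧ S
⇔ (¬T ∧ R ∧ ¬T ∧ ¬T ∧ S) ∨ (¬Q ∧ R ∧ ¬T ∧ ¬T ∧ S)
⇔ ¬T ∧ R ∧ S

¬T ∧ R ∧ S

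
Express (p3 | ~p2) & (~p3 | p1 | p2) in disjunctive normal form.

(p3 | ~p2) & (~p3 | p1 | p2)
⇔ (p3 & ~p3) | (p3 & p1) | (p3 & p2) | (~p2 & ~p3) | (~p2 & p1) | (~p2 & p2)   — distribute & over |
⇔ (p3 & p1) | (p3 & p2) | (~p2 & ~p3) | (~p2 & p1)   — simplify

(p3 & p1) | (p3 & p2) | (~p2 & ~p3) | (~p2 & p1)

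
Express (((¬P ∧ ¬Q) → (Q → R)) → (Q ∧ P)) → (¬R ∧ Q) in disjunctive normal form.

(((¬P ∧ ¬Q) → (Q → R)) → (Q ∧ P)) → (¬R ∧ Q)
≡ ¬(((¬P ∧ ¬Q) → (Q → R)) → (Q ∧ P)) ∨ (¬R ∧ Q)   [eliminate →]
≡ ¬(¬((¬P ∧ ¬Q) → (Q → R)) ∨ (Q ∧ P)) ∨ (¬R ∧ Q)   [eliminate →]
≡ ¬(¬(¬(¬P ∧ ¬Q) ∨ (Q → R)) ∨ (Q ∧ P)) ∨ (¬R ∧ Q)   [eliminate →]
≡ ¬(¬(¬(¬P ∧ ¬Q) ∨ ¬Q ∨ R) ∨ (Q ∧ P)) ∨ (¬R ∧ Q)   [eliminate →]
≡ (¬¬(¬(¬P ∧ ¬Q) ∨ ¬Q ∨ R) ∧ ¬(Q ∧ P)) ∨ (¬R ∧ Q)   [De Morgan]
≡ ((¬(¬P ∧ ¬Q) ∨ ¬Q ∨ R) ∧ ¬(Q ∧ P)) ∨ (¬R ∧ Q)   [double negation]
≡ ((¬¬P ∨ ¬¬Q ∨ ¬Q ∨ R) ∧ ¬(Q ∧ P)) ∨ (¬R ∧ Q)   [De Morgan]
≡ ((P ∨ ¬¬Q ∨ ¬Q ∨ R) ∧ ¬(Q ∧ P)) ∨ (¬R ∧ Q)   [double negation]
≡ ((P ∨ Q ∨ ¬Q ∨ R) ∧ ¬(Q ∧ P)) ∨ (¬R ∧ Q)   [double negation]
≡ ((P ∨ Q ∨ ¬Q ∨ R) ∧ (¬Q ∨ ¬P)) ∨ (¬R ∧ Q)   [De Morgan]
≡ (P ∧ ¬Q) ∨ (P ∧ ¬P) ∨ (Q ∧ ¬Q) ∨ (Q ∧ ¬P) ∨ (¬Q ∧ ¬Q) ∨ (¬Q ∧ ¬P) ∨ (R ∧ ¬Q) ∨ (R ∧ ¬P) ∨ (¬R ∧ Q)   [distribute ∧ over ∨]
≡ (Q ∧ ¬P) ∨ ¬Q ∨ (R ∧ ¬P) ∨ (¬R ∧ Q)   [simplify]

(Q ∧ ¬P) ∨ ¬Q ∨ (R ∧ ¬P) ∨ (¬R ∧ Q)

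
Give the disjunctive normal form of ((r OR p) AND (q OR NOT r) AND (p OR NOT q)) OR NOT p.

(p AND q) OR (p AND NOT r) OR NOT p

((r OR p) AND (q OR NOT r) AND (p OR NOT q)) OR NOT p
≡ (r AND q AND p) OR (r AND q AND NOT q) OR (r AND NOT r AND p) OR (r AND NOT r AND NOT q) OR (p AND q AND p) OR (p AND q AND NOT q) OR (p AND NOT r AND p) OR (p AND NOT r AND NOT q) OR NOT p   — distribute AND over OR
≡ (p AND q) OR (p AND NOT r) OR NOT p   — simplify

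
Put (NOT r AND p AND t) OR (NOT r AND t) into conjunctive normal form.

NOT r AND t

(NOT r AND p AND t) OR (NOT r AND t)
≡ (NOT r OR NOT r) AND (NOT r OR t) AND (p OR NOT r) AND (p OR t) AND (t OR NOT r) AND (t OR t)
≡ NOT r AND t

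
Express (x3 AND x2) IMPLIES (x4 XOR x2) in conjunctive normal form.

(x3 AND x2) IMPLIES (x4 XOR x2)
⇔ NOT (x3 AND x2) OR (x4 XOR x2)   [eliminate IMPLIES]
⇔ NOT (x3 AND x2) OR ((x4 OR x2) AND NOT (x4 AND x2))   [expand XOR]
⇔ NOT x3 OR NOT x2 OR ((x4 OR x2) AND NOT (x4 AND x2))   [De Morgan]
⇔ NOT x3 OR NOT x2 OR ((x4 OR x2) AND (NOT x4 OR NOT x2))   [De Morgan]
⇔ (NOT x3 OR NOT x2 OR x4 OR x2) AND (NOT x3 OR NOT x2 OR NOT x4 OR NOT x2)   [distribute OR over AND]
⇔ NOT x3 OR NOT x2 OR NOT x4   [simplify]

NOT x3 OR NOT x2 OR NOT x4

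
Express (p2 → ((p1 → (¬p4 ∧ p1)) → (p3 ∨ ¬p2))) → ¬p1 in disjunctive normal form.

(p2 → ((p1 → (¬p4 ∧ p1)) → (p3 ∨ ¬p2))) → ¬p1
⇔ ¬(p2 → ((p1 → (¬p4 ∧ p1)) → (p3 ∨ ¬p2))) ∨ ¬p1   (eliminate →)
⇔ ¬(¬p2 ∨ ((p1 → (¬p4 ∧ p1)) → (p3 ∨ ¬p2))) ∨ ¬p1   (eliminate →)
⇔ ¬(¬p2 ∨ ¬(p1 → (¬p4 ∧ p1)) ∨ p3 ∨ ¬p2) ∨ ¬p1   (eliminate →)
⇔ ¬(¬p2 ∨ ¬(¬p1 ∨ (¬p4 ∧ p1)) ∨ p3 ∨ ¬p2) ∨ ¬p1   (eliminate →)
⇔ (¬¬p2 ∧ ¬¬(¬p1 ∨ (¬p4 ∧ p1)) ∧ ¬p3 ∧ ¬¬p2) ∨ ¬p1   (De Morgan)
⇔ (p2 ∧ ¬¬(¬p1 ∨ (¬p4 ∧ p1)) ∧ ¬p3 ∧ ¬¬p2) ∨ ¬p1   (double negation)
⇔ (p2 ∧ (¬p1 ∨ (¬p4 ∧ p1)) ∧ ¬p3 ∧ ¬¬p2) ∨ ¬p1   (double negation)
⇔ (p2 ∧ (¬p1 ∨ (¬p4 ∧ p1)) ∧ ¬p3 ∧ p2) ∨ ¬p1   (double negation)
⇔ (p2 ∧ ¬p1 ∧ ¬p3 ∧ p2) ∨ (p2 ∧ ¬p4 ∧ p1 ∧ ¬p3 ∧ p2) ∨ ¬p1   (distribute ∧ over ∨)
⇔ (p2 ∧ ¬p4 ∧ p1 ∧ ¬p3) ∨ ¬p1   (simplify)

(p2 ∧ ¬p4 ∧ p1 ∧ ¬p3) ∨ ¬p1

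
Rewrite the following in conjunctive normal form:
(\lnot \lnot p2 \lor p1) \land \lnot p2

(p2 \lor p1) \land \lnot p2

(\lnot \lnot p2 \lor p1) \land \lnot p2
= (p2 \lor p1) \land \lnot p2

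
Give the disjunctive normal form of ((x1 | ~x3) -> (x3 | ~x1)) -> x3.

((x1 | ~x3) -> (x3 | ~x1)) -> x3
≡ ~((x1 | ~x3) -> (x3 | ~x1)) | x3
≡ ~(~(x1 | ~x3) | x3 | ~x1) | x3
≡ (~~(x1 | ~x3) & ~x3 & ~~x1) | x3
≡ ((x1 | ~x3) & ~x3 & ~~x1) | x3
≡ ((x1 | ~x3) & ~x3 & x1) | x3
≡ (x1 & ~x3 & x1) | (~x3 & ~x3 & x1) | x3
≡ (x1 & ~x3) | x3

(x1 & ~x3) | x3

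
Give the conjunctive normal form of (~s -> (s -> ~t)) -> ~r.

(~s | ~r) & (s | ~r) & (t | ~r)

(~s -> (s -> ~t)) -> ~r
≡ ~(~s -> (s -> ~t)) | ~r   — eliminate ->
≡ ~(~~s | (s -> ~t)) | ~r   — eliminate ->
≡ ~(~~s | ~s | ~t) | ~r   — eliminate ->
≡ (~~~s & ~~s & ~~t) | ~r   — De Morgan
≡ (~s & ~~s & ~~t) | ~r   — double negation
≡ (~s & s & ~~t) | ~r   — double negation
≡ (~s & s & t) | ~r   — double negation
≡ (~s | ~r) & (s | ~r) & (t | ~r)   — distribute | over &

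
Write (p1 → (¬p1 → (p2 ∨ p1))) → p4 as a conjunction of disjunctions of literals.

(p1 ∨ p4) ∧ (¬p1 ∨ p4) ∧ (¬p2 ∨ p4)

(p1 → (¬p1 → (p2 ∨ p1))) → p4
≡ ¬(p1 → (¬p1 → (p2 ∨ p1))) ∨ p4
≡ ¬(¬p1 ∨ (¬p1 → (p2 ∨ p1))) ∨ p4
≡ ¬(¬p1 ∨ ¬¬p1 ∨ p2 ∨ p1) ∨ p4
≡ (¬¬p1 ∧ ¬¬¬p1 ∧ ¬p2 ∧ ¬p1) ∨ p4
≡ (p1 ∧ ¬¬¬p1 ∧ ¬p2 ∧ ¬p1) ∨ p4
≡ (p1 ∧ ¬p1 ∧ ¬p2 ∧ ¬p1) ∨ p4
≡ (p1 ∨ p4) ∧ (¬p1 ∨ p4) ∧ (¬p2 ∨ p4) ∧ (¬p1 ∨ p4)
≡ (p1 ∨ p4) ∧ (¬p1 ∨ p4) ∧ (¬p2 ∨ p4)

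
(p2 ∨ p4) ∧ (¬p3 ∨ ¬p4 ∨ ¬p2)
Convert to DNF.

(p2 ∨ p4) ∧ (¬p3 ∨ ¬p4 ∨ ¬p2)
≡ (p2 ∧ ¬p3) ∨ (p2 ∧ ¬p4) ∨ (p2 ∧ ¬p2) ∨ (p4 ∧ ¬p3) ∨ (p4 ∧ ¬p4) ∨ (p4 ∧ ¬p2)   [distribute ∧ over ∨]
≡ (p2 ∧ ¬p3) ∨ (p2 ∧ ¬p4) ∨ (p4 ∧ ¬p3) ∨ (p4 ∧ ¬p2)   [simplify]

(p2 ∧ ¬p3) ∨ (p2 ∧ ¬p4) ∨ (p4 ∧ ¬p3) ∨ (p4 ∧ ¬p2)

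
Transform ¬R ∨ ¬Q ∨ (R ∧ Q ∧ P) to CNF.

¬R ∨ ¬Q ∨ P

¬R ∨ ¬Q ∨ (R ∧ Q ∧ P)
⇔ (¬R ∨ ¬Q ∨ R) ∧ (¬R ∨ ¬Q ∨ Q) ∧ (¬R ∨ ¬Q ∨ P)   — distribute ∨ over ∧
⇔ ¬R ∨ ¬Q ∨ P   — simplify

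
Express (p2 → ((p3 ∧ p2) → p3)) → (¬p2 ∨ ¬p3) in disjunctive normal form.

(p2 → ((p3 ∧ p2) → p3)) → (¬p2 ∨ ¬p3)
≡ ¬(p2 → ((p3 ∧ p2) → p3)) ∨ ¬p2 ∨ ¬p3   [eliminate →]
≡ ¬(¬p2 ∨ ((p3 ∧ p2) → p3)) ∨ ¬p2 ∨ ¬p3   [eliminate →]
≡ ¬(¬p2 ∨ ¬(p3 ∧ p2) ∨ p3) ∨ ¬p2 ∨ ¬p3   [eliminate →]
≡ (¬¬p2 ∧ ¬¬(p3 ∧ p2) ∧ ¬p3) ∨ ¬p2 ∨ ¬p3   [De Morgan]
≡ (p2 ∧ ¬¬(p3 ∧ p2) ∧ ¬p3) ∨ ¬p2 ∨ ¬p3   [double negation]
≡ (p2 ∧ p3 ∧ p2 ∧ ¬p3) ∨ ¬p2 ∨ ¬p3   [double negation]
≡ ¬p2 ∨ ¬p3   [simplify]

¬p2 ∨ ¬p3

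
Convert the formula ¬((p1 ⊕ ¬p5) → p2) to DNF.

¬((p1 ⊕ ¬p5) → p2)
⇔ ¬(¬(p1 ⊕ ¬p5) ∨ p2)   [eliminate →]
⇔ ¬(¬((p1 ∧ ¬¬p5) ∨ (¬p1 ∧ ¬p5)) ∨ p2)   [expand ⊕]
⇔ ¬¬((p1 ∧ ¬¬p5) ∨ (¬p1 ∧ ¬p5)) ∧ ¬p2   [De Morgan]
⇔ ((p1 ∧ ¬¬p5) ∨ (¬p1 ∧ ¬p5)) ∧ ¬p2   [double negation]
⇔ ((p1 ∧ p5) ∨ (¬p1 ∧ ¬p5)) ∧ ¬p2   [double negation]
⇔ (p1 ∧ p5 ∧ ¬p2) ∨ (¬p1 ∧ ¬p5 ∧ ¬p2)   [distribute ∧ over ∨]

(p1 ∧ p5 ∧ ¬p2) ∨ (¬p1 ∧ ¬p5 ∧ ¬p2)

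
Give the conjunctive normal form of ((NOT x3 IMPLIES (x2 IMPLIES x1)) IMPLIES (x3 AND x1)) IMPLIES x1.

x3 OR NOT x2 OR x1

((NOT x3 IMPLIES (x2 IMPLIES x1)) IMPLIES (x3 AND x1)) IMPLIES x1
⇔ NOT ((NOT x3 IMPLIES (x2 IMPLIES x1)) IMPLIES (x3 AND x1)) OR x1   (eliminate IMPLIES)
⇔ NOT (NOT (NOT x3 IMPLIES (x2 IMPLIES x1)) OR (x3 AND x1)) OR x1   (eliminate IMPLIES)
⇔ NOT (NOT (NOT NOT x3 OR (x2 IMPLIES x1)) OR (x3 AND x1)) OR x1   (eliminate IMPLIES)
⇔ NOT (NOT (NOT NOT x3 OR NOT x2 OR x1) OR (x3 AND x1)) OR x1   (eliminate IMPLIES)
⇔ (NOT NOT (NOT NOT x3 OR NOT x2 OR x1) AND NOT (x3 AND x1)) OR x1   (De Morgan)
⇔ ((NOT NOT x3 OR NOT x2 OR x1) AND NOT (x3 AND x1)) OR x1   (double negation)
⇔ ((x3 OR NOT x2 OR x1) AND NOT (x3 AND x1)) OR x1   (double negation)
⇔ ((x3 OR NOT x2 OR x1) AND (NOT x3 OR NOT x1)) OR x1   (De Morgan)
⇔ (x3 OR NOT x2 OR x1 OR x1) AND (NOT x3 OR NOT x1 OR x1)   (distribute OR over AND)
⇔ x3 OR NOT x2 OR x1   (simplify)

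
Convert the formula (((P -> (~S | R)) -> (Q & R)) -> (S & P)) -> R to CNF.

(((P -> (~S | R)) -> (Q & R)) -> (S & P)) -> R
= ~(((P -> (~S | R)) -> (Q & R)) -> (S & P)) | R   (eliminate ->)
= ~(~((P -> (~S | R)) -> (Q & R)) | (S & P)) | R   (eliminate ->)
= ~(~(~(P -> (~S | R)) | (Q & R)) | (S & P)) | R   (eliminate ->)
= ~(~(~(~P | ~S | R) | (Q & R)) | (S & P)) | R   (eliminate ->)
= (~~(~(~P | ~S | R) | (Q & R)) & ~(S & P)) | R   (De Morgan)
= ((~(~P | ~S | R) | (Q & R)) & ~(S & P)) | R   (double negation)
= (((~~P & ~~S & ~R) | (Q & R)) & ~(S & P)) | R   (De Morgan)
= (((P & ~~S & ~R) | (Q & R)) & ~(S & P)) | R   (double negation)
= (((P & S & ~R) | (Q & R)) & ~(S & P)) | R   (double negation)
= (((P & S & ~R) | (Q & R)) & (~S | ~P)) | R   (De Morgan)
= (P | Q | R) & (P | R | R) & (S | Q | R) & (S | R | R) & (~R | Q | R) & (~R | R | R) & (~S | ~P | R)   (distribute | over &)
= (P | R) & (S | R) & (~S | ~P | R)   (simplify)

(P | R) & (S | R) & (~S | ~P | R)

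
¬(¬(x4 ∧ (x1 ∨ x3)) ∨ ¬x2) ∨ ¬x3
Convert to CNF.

(x4 ∨ ¬x3) ∧ (x2 ∨ ¬x3)

¬(¬(x4 ∧ (x1 ∨ x3)) ∨ ¬x2) ∨ ¬x3
≡ (¬¬(x4 ∧ (x1 ∨ x3)) ∧ ¬¬x2) ∨ ¬x3   [De Morgan]
≡ (x4 ∧ (x1 ∨ x3) ∧ ¬¬x2) ∨ ¬x3   [double negation]
≡ (x4 ∧ (x1 ∨ x3) ∧ x2) ∨ ¬x3   [double negation]
≡ (x4 ∨ ¬x3) ∧ (x1 ∨ x3 ∨ ¬x3) ∧ (x2 ∨ ¬x3)   [distribute ∨ over ∧]
≡ (x4 ∨ ¬x3) ∧ (x2 ∨ ¬x3)   [simplify]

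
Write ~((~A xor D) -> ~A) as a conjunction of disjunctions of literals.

(~A | D) & A

~((~A xor D) -> ~A)
≡ ~(~(~A xor D) | ~A)   [eliminate ->]
≡ ~(~((~A | D) & ~(~A & D)) | ~A)   [expand xor]
≡ ~~((~A | D) & ~(~A & D)) & ~~A   [De Morgan]
≡ (~A | D) & ~(~A & D) & ~~A   [double negation]
≡ (~A | D) & (~~A | ~D) & ~~A   [De Morgan]
≡ (~A | D) & (A | ~D) & ~~A   [double negation]
≡ (~A | D) & (A | ~D) & A   [double negation]
≡ (~A | D) & A   [simplify]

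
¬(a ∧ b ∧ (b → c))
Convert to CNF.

¬a ∨ ¬b ∨ ¬c

¬(a ∧ b ∧ (b → c))
⇔ ¬(a ∧ b ∧ (¬b ∨ c))   — eliminate →
⇔ ¬a ∨ ¬b ∨ ¬(¬b ∨ c)   — De Morgan
⇔ ¬a ∨ ¬b ∨ ¬¬b ∧ ¬c   — De Morgan
⇔ ¬a ∨ ¬b ∨ b ∧ ¬c   — double negation
⇔ (¬a ∨ ¬b ∨ b) ∧ (¬a ∨ ¬b ∨ ¬c)   — distribute ∨ over ∧
⇔ ¬a ∨ ¬b ∨ ¬c   — simplify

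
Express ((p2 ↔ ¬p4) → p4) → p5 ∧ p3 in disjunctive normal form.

¬p4 ∧ p2 ∨ p5 ∧ p3

((p2 ↔ ¬p4) → p4) → p5 ∧ p3
⇔ ¬((p2 ↔ ¬p4) → p4) ∨ p5 ∧ p3   — eliminate →
⇔ ¬(¬(p2 ↔ ¬p4) ∨ p4) ∨ p5 ∧ p3   — eliminate →
⇔ ¬(¬((p2 → ¬p4) ∧ (¬p4 → p2)) ∨ p4) ∨ p5 ∧ p3   — eliminate ↔
⇔ ¬(¬((¬p2 ∨ ¬p4) ∧ (¬p4 → p2)) ∨ p4) ∨ p5 ∧ p3   — eliminate →
⇔ ¬(¬((¬p2 ∨ ¬p4) ∧ (¬¬p4 ∨ p2)) ∨ p4) ∨ p5 ∧ p3   — eliminate →
⇔ ¬¬((¬p2 ∨ ¬p4) ∧ (¬¬p4 ∨ p2)) ∧ ¬p4 ∨ p5 ∧ p3   — De Morgan
⇔ (¬p2 ∨ ¬p4) ∧ (¬¬p4 ∨ p2) ∧ ¬p4 ∨ p5 ∧ p3   — double negation
⇔ (¬p2 ∨ ¬p4) ∧ (p4 ∨ p2) ∧ ¬p4 ∨ p5 ∧ p3   — double negation
⇔ ¬p2 ∧ p4 ∧ ¬p4 ∨ ¬p2 ∧ p2 ∧ ¬p4 ∨ ¬p4 ∧ p4 ∧ ¬p4 ∨ ¬p4 ∧ p2 ∧ ¬p4 ∨ p5 ∧ p3   — distribute ∧ over ∨
⇔ ¬p4 ∧ p2 ∨ p5 ∧ p3   — simplify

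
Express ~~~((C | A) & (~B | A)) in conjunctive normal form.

~~~((C | A) & (~B | A))
⇔ ~((C | A) & (~B | A))   (double negation)
⇔ ~(C | A) | ~(~B | A)   (De Morgan)
⇔ (~C & ~A) | ~(~B | A)   (De Morgan)
⇔ (~C & ~A) | (~~B & ~A)   (De Morgan)
⇔ (~C & ~A) | (B & ~A)   (double negation)
⇔ (~C | B) & (~C | ~A) & (~A | B) & (~A | ~A)   (distribute | over &)
⇔ (~C | B) & ~A   (simplify)

(~C | B) & ~A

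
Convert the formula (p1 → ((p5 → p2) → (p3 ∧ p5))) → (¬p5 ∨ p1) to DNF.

¬p5 ∨ p1

(p1 → ((p5 → p2) → (p3 ∧ p5))) → (¬p5 ∨ p1)
≡ ¬(p1 → ((p5 → p2) → (p3 ∧ p5))) ∨ ¬p5 ∨ p1   [eliminate →]
≡ ¬(¬p1 ∨ ((p5 → p2) → (p3 ∧ p5))) ∨ ¬p5 ∨ p1   [eliminate →]
≡ ¬(¬p1 ∨ ¬(p5 → p2) ∨ (p3 ∧ p5)) ∨ ¬p5 ∨ p1   [eliminate →]
≡ ¬(¬p1 ∨ ¬(¬p5 ∨ p2) ∨ (p3 ∧ p5)) ∨ ¬p5 ∨ p1   [eliminate →]
≡ (¬¬p1 ∧ ¬¬(¬p5 ∨ p2) ∧ ¬(p3 ∧ p5)) ∨ ¬p5 ∨ p1   [De Morgan]
≡ (p1 ∧ ¬¬(¬p5 ∨ p2) ∧ ¬(p3 ∧ p5)) ∨ ¬p5 ∨ p1   [double negation]
≡ (p1 ∧ (¬p5 ∨ p2) ∧ ¬(p3 ∧ p5)) ∨ ¬p5 ∨ p1   [double negation]
≡ (p1 ∧ (¬p5 ∨ p2) ∧ (¬p3 ∨ ¬p5)) ∨ ¬p5 ∨ p1   [De Morgan]
≡ (p1 ∧ ¬p5 ∧ ¬p3) ∨ (p1 ∧ ¬p5 ∧ ¬p5) ∨ (p1 ∧ p2 ∧ ¬p3) ∨ (p1 ∧ p2 ∧ ¬p5) ∨ ¬p5 ∨ p1   [distribute ∧ over ∨]
≡ ¬p5 ∨ p1   [simplify]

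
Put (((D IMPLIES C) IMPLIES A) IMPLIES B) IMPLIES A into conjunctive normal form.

(((D IMPLIES C) IMPLIES A) IMPLIES B) IMPLIES A
⇔ NOT (((D IMPLIES C) IMPLIES A) IMPLIES B) OR A   [eliminate IMPLIES]
⇔ NOT (NOT ((D IMPLIES C) IMPLIES A) OR B) OR A   [eliminate IMPLIES]
⇔ NOT (NOT (NOT (D IMPLIES C) OR A) OR B) OR A   [eliminate IMPLIES]
⇔ NOT (NOT (NOT (NOT D OR C) OR A) OR B) OR A   [eliminate IMPLIES]
⇔ (NOT NOT (NOT (NOT D OR C) OR A) AND NOT B) OR A   [De Morgan]
⇔ ((NOT (NOT D OR C) OR A) AND NOT B) OR A   [double negation]
⇔ (((NOT NOT D AND NOT C) OR A) AND NOT B) OR A   [De Morgan]
⇔ (((D AND NOT C) OR A) AND NOT B) OR A   [double negation]
⇔ (D OR A OR A) AND (NOT C OR A OR A) AND (NOT B OR A)   [distribute OR over AND]
⇔ (D OR A) AND (NOT C OR A) AND (NOT B OR A)   [simplify]

(D OR A) AND (NOT C OR A) AND (NOT B OR A)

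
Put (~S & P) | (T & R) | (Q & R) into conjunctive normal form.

(~S & P) | (T & R) | (Q & R)
= (~S | T | Q) & (~S | T | R) & (~S | R | Q) & (~S | R | R) & (P | T | Q) & (P | T | R) & (P | R | Q) & (P | R | R)   [distribute | over &]
= (~S | T | Q) & (~S | R) & (P | T | Q) & (P | R)   [simplify]

(~S | T | Q) & (~S | R) & (P | T | Q) & (P | R)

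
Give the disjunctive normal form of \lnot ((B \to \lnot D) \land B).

\lnot ((B \to \lnot D) \land B)
⇔ \lnot ((\lnot B \lor \lnot D) \land B)
⇔ \lnot (\lnot B \lor \lnot D) \lor \lnot B
⇔ (\lnot \lnot B \land \lnot \lnot D) \lor \lnot B
⇔ (B \land \lnot \lnot D) \lor \lnot B
⇔ (B \land D) \lor \lnot B

(B \land D) \lor \lnot B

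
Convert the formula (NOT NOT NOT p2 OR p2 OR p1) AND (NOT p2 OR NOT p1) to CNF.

NOT p2 OR NOT p1

(NOT NOT NOT p2 OR p2 OR p1) AND (NOT p2 OR NOT p1)
≡ (NOT p2 OR p2 OR p1) AND (NOT p2 OR NOT p1)   [double negation]
≡ NOT p2 OR NOT p1   [simplify]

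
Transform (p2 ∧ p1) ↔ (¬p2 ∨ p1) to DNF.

(¬p1 ∧ p2) ∨ (p1 ∧ p2)

(p2 ∧ p1) ↔ (¬p2 ∨ p1)
⇔ ((p2 ∧ p1) → (¬p2 ∨ p1)) ∧ ((¬p2 ∨ p1) → (p2 ∧ p1))   [eliminate ↔]
⇔ (¬(p2 ∧ p1) ∨ ¬p2 ∨ p1) ∧ ((¬p2 ∨ p1) → (p2 ∧ p1))   [eliminate →]
⇔ (¬(p2 ∧ p1) ∨ ¬p2 ∨ p1) ∧ (¬(¬p2 ∨ p1) ∨ (p2 ∧ p1))   [eliminate →]
⇔ (¬p2 ∨ ¬p1 ∨ ¬p2 ∨ p1) ∧ (¬(¬p2 ∨ p1) ∨ (p2 ∧ p1))   [De Morgan]
⇔ (¬p2 ∨ ¬p1 ∨ ¬p2 ∨ p1) ∧ ((¬¬p2 ∧ ¬p1) ∨ (p2 ∧ p1))   [De Morgan]
⇔ (¬p2 ∨ ¬p1 ∨ ¬p2 ∨ p1) ∧ ((p2 ∧ ¬p1) ∨ (p2 ∧ p1))   [double negation]
⇔ (¬p2 ∧ p2 ∧ ¬p1) ∨ (¬p2 ∧ p2 ∧ p1) ∨ (¬p1 ∧ p2 ∧ ¬p1) ∨ (¬p1 ∧ p2 ∧ p1) ∨ (¬p2 ∧ p2 ∧ ¬p1) ∨ (¬p2 ∧ p2 ∧ p1) ∨ (p1 ∧ p2 ∧ ¬p1) ∨ (p1 ∧ p2 ∧ p1)   [distribute ∧ over ∨]
⇔ (¬p1 ∧ p2) ∨ (p1 ∧ p2)   [simplify]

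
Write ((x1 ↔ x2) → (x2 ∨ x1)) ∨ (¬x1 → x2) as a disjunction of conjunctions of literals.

x2 ∨ x1

((x1 ↔ x2) → (x2 ∨ x1)) ∨ (¬x1 → x2)
= ¬(x1 ↔ x2) ∨ x2 ∨ x1 ∨ (¬x1 → x2)   (eliminate →)
= ¬((x1 → x2) ∧ (x2 → x1)) ∨ x2 ∨ x1 ∨ (¬x1 → x2)   (eliminate ↔)
= ¬((¬x1 ∨ x2) ∧ (x2 → x1)) ∨ x2 ∨ x1 ∨ (¬x1 → x2)   (eliminate →)
= ¬((¬x1 ∨ x2) ∧ (¬x2 ∨ x1)) ∨ x2 ∨ x1 ∨ (¬x1 → x2)   (eliminate →)
= ¬((¬x1 ∨ x2) ∧ (¬x2 ∨ x1)) ∨ x2 ∨ x1 ∨ ¬¬x1 ∨ x2   (eliminate →)
= ¬(¬x1 ∨ x2) ∨ ¬(¬x2 ∨ x1) ∨ x2 ∨ x1 ∨ ¬¬x1 ∨ x2   (De Morgan)
= (¬¬x1 ∧ ¬x2) ∨ ¬(¬x2 ∨ x1) ∨ x2 ∨ x1 ∨ ¬¬x1 ∨ x2   (De Morgan)
= (x1 ∧ ¬x2) ∨ ¬(¬x2 ∨ x1) ∨ x2 ∨ x1 ∨ ¬¬x1 ∨ x2   (double negation)
= (x1 ∧ ¬x2) ∨ (¬¬x2 ∧ ¬x1) ∨ x2 ∨ x1 ∨ ¬¬x1 ∨ x2   (De Morgan)
= (x1 ∧ ¬x2) ∨ (x2 ∧ ¬x1) ∨ x2 ∨ x1 ∨ ¬¬x1 ∨ x2   (double negation)
= (x1 ∧ ¬x2) ∨ (x2 ∧ ¬x1) ∨ x2 ∨ x1 ∨ x1 ∨ x2   (double negation)
= x2 ∨ x1   (simplify)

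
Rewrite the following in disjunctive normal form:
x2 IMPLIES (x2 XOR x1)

x2 IMPLIES (x2 XOR x1)
≡ NOT x2 OR (x2 XOR x1)
≡ NOT x2 OR (x2 AND NOT x1) OR (NOT x2 AND x1)
≡ NOT x2 OR (x2 AND NOT x1)

NOT x2 OR (x2 AND NOT x1)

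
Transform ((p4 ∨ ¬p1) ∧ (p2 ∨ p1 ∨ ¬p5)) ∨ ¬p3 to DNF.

((p4 ∨ ¬p1) ∧ (p2 ∨ p1 ∨ ¬p5)) ∨ ¬p3
≡ (p4 ∧ p2) ∨ (p4 ∧ p1) ∨ (p4 ∧ ¬p5) ∨ (¬p1 ∧ p2) ∨ (¬p1 ∧ p1) ∨ (¬p1 ∧ ¬p5) ∨ ¬p3   (distribute ∧ over ∨)
≡ (p4 ∧ p2) ∨ (p4 ∧ p1) ∨ (p4 ∧ ¬p5) ∨ (¬p1 ∧ p2) ∨ (¬p1 ∧ ¬p5) ∨ ¬p3   (simplify)

(p4 ∧ p2) ∨ (p4 ∧ p1) ∨ (p4 ∧ ¬p5) ∨ (¬p1 ∧ p2) ∨ (¬p1 ∧ ¬p5) ∨ ¬p3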